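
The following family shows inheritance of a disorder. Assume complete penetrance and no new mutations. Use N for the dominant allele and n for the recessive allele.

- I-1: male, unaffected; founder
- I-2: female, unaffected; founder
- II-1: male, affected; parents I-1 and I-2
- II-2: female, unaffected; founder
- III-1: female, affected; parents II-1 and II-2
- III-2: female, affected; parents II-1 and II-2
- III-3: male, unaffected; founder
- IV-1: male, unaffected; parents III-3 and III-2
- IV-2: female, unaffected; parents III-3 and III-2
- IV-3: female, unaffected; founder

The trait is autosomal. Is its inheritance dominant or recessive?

recessive

I-1 and I-2 are both unaffected yet have an affected child II-1. Under dominance, an affected child requires at least one affected parent, so the trait cannot be dominant.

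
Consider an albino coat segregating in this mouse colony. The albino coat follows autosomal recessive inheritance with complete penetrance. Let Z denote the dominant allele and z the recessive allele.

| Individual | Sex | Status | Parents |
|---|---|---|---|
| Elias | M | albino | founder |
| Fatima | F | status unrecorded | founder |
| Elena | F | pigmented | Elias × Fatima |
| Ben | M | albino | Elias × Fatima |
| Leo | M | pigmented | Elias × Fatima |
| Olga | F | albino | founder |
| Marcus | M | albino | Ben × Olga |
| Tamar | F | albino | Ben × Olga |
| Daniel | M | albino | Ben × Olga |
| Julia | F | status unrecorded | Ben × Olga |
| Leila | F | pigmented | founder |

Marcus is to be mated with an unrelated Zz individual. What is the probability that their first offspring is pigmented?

1/2

Marcus is albino, so Marcus is zz.
The cross gives 1/2 Zz : 1/2 zz, so P(offspring is pigmented) = 1/2.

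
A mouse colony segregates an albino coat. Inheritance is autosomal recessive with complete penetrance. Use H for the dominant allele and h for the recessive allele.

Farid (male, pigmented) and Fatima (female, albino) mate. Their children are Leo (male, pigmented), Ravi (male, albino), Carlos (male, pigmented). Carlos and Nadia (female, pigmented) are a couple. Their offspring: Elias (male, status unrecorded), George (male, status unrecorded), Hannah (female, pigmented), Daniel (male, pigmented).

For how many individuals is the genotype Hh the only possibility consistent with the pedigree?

Obligate heterozygotes: Farid is pigmented so carries H and passed h to Ravi (hh), so Farid is Hh; Leo is pigmented so carries H and received h from Fatima (hh), so Leo is Hh; Carlos is pigmented so carries H and received h from Fatima (hh), so Carlos is Hh.
Every other individual is either homozygous by phenotype or has at least one consistent homozygous assignment, so the count is 3.

3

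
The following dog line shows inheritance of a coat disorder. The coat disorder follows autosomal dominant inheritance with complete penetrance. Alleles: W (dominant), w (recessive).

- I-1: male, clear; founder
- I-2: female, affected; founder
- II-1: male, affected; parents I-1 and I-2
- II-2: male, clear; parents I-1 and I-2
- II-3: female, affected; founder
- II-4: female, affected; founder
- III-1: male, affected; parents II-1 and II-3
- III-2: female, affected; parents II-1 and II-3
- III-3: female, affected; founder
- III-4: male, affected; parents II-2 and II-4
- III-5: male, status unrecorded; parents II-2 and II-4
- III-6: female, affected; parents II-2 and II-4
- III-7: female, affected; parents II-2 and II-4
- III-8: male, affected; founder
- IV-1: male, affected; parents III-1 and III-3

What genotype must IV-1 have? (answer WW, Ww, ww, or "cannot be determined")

cannot be determined

IV-1's phenotype allows WW or Ww, and no parent or child forces a single allele at both positions; consistent genotype assignments exist with IV-1 as WW or Ww.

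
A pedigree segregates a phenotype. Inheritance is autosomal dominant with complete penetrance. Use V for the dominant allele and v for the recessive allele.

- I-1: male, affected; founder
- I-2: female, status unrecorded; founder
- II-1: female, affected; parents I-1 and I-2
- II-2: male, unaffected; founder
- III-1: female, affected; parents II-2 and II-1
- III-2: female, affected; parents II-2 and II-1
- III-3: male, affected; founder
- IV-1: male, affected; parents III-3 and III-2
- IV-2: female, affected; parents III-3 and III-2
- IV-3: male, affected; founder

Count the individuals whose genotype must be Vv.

2

Obligate heterozygotes: III-1 is affected so carries V and received v from II-2 (vv), so III-1 is Vv; III-2 is affected so carries V and received v from II-2 (vv), so III-2 is Vv.
Every other individual is either homozygous by phenotype or has at least one consistent homozygous assignment, so the count is 2.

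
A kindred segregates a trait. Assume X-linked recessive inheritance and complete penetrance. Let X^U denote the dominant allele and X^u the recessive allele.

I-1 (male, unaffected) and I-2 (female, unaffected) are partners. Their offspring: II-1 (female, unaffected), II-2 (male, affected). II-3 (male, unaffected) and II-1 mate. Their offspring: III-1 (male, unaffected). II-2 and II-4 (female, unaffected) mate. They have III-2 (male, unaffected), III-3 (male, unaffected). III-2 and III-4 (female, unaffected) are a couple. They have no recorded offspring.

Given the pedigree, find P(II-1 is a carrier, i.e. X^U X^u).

I-1 is unaffected, so I-1 is X^U Y.
I-2 is unaffected so carries U and passed u to II-2 (X^u Y), so I-2 is X^U X^u.
Their cross gives offspring ratios 1/2 X^U X^U : 1/2 X^U X^u. Conditioning on II-1 being unaffected, P(X^U X^u) = 1/2 / 1 = 1/2 before taking II-1's own offspring into account.
II-3 is unaffected, so II-3 is X^U Y.
Now use II-1's offspring. Probability of each recorded status — unaffected son III-1: 1/2 if II-1 is X^U X^u, 1 if X^U X^U.
Bayes: P(X^U X^u) = 1/2·1/2 / (1/2·1/2 + 1/2·1) = 1/3.

1/3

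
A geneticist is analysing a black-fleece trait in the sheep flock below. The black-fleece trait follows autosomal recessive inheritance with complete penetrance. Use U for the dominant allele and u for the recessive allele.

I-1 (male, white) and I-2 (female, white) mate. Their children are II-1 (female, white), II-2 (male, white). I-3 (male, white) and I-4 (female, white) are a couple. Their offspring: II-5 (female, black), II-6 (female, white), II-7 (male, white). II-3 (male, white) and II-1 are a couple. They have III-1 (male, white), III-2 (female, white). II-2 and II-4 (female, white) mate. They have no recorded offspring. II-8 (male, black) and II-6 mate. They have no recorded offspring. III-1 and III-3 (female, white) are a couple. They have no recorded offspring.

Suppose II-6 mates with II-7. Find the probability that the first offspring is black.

I-3 is white so carries U and passed u to II-5 (uu), so I-3 is Uu.
I-4 is white so carries U and passed u to II-5 (uu), so I-4 is Uu.
II-6 is a white offspring of I-3 (Uu) × I-4 (Uu), whose cross gives 1/4 UU : 1/2 Uu : 1/4 uu; conditioning on being white, II-6 is UU with probability 1/3, Uu with probability 2/3.
II-7 is a white offspring of I-3 (Uu) × I-4 (Uu), whose cross gives 1/4 UU : 1/2 Uu : 1/4 uu; conditioning on being white, II-7 is UU with probability 1/3, Uu with probability 2/3.
Summing over parental genotype combinations, P(offspring is black) = 4/9·1/4 = 1/9.

1/9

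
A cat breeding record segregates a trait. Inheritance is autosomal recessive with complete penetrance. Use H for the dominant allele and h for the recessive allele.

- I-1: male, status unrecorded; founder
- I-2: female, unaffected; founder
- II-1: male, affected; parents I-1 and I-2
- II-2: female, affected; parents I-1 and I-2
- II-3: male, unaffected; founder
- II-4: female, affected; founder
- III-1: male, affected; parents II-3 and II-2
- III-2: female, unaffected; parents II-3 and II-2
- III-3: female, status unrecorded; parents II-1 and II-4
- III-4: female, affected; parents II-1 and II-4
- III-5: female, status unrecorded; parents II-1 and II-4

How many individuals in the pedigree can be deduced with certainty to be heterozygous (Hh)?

3

Obligate heterozygotes: I-2 is unaffected so carries H and passed h to II-1 (hh), so I-2 is Hh; II-3 is unaffected so carries H and passed h to III-1 (hh), so II-3 is Hh; III-2 is unaffected so carries H and received h from II-2 (hh), so III-2 is Hh.
Every other individual is either homozygous by phenotype or has at least one consistent homozygous assignment, so the count is 3.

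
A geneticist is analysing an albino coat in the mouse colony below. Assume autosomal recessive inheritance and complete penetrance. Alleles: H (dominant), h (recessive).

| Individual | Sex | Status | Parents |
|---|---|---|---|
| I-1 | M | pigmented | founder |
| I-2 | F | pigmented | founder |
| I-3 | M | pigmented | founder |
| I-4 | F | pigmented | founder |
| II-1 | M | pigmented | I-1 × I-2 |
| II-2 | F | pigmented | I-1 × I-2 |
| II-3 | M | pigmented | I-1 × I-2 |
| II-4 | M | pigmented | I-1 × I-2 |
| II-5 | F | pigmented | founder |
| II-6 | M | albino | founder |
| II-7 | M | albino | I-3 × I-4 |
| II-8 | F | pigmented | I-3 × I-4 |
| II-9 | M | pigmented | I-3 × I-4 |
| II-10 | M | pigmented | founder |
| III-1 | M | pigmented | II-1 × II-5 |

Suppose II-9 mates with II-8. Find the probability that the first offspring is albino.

I-3 is pigmented so carries H and passed h to II-7 (hh), so I-3 is Hh.
I-4 is pigmented so carries H and passed h to II-7 (hh), so I-4 is Hh.
II-9 is a pigmented offspring of I-3 (Hh) × I-4 (Hh), whose cross gives 1/4 HH : 1/2 Hh : 1/4 hh; conditioning on being pigmented, II-9 is HH with probability 1/3, Hh with probability 2/3.
II-8 is a pigmented offspring of I-3 (Hh) × I-4 (Hh), whose cross gives 1/4 HH : 1/2 Hh : 1/4 hh; conditioning on being pigmented, II-8 is HH with probability 1/3, Hh with probability 2/3.
Summing over parental genotype combinations, P(offspring is albino) = 4/9·1/4 = 1/9.

1/9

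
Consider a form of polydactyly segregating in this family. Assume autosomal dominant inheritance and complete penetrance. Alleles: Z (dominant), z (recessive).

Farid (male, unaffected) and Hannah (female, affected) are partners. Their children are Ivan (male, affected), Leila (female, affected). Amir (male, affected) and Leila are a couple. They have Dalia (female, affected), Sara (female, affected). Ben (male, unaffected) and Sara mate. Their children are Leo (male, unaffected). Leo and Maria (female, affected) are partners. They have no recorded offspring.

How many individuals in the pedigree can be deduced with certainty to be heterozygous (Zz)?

Obligate heterozygotes: Ivan is affected so carries Z and received z from Farid (zz), so Ivan is Zz; Leila is affected so carries Z and received z from Farid (zz), so Leila is Zz; Sara is affected so carries Z and passed z to Leo (zz), so Sara is Zz.
Every other individual is either homozygous by phenotype or has at least one consistent homozygous assignment, so the count is 3.

3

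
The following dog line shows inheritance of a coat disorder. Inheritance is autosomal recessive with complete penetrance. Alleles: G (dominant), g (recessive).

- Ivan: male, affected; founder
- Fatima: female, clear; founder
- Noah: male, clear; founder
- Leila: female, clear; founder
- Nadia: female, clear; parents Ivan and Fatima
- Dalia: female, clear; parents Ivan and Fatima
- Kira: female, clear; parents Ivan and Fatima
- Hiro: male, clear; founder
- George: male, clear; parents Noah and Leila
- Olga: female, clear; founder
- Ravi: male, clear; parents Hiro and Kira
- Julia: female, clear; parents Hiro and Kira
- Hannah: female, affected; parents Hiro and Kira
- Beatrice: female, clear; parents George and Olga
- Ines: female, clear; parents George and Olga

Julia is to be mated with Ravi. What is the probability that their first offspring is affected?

Hiro is clear so carries G and passed g to Hannah (gg), so Hiro is Gg.
Kira is clear so carries G and received g from Ivan (gg), so Kira is Gg.
Julia is a clear offspring of Hiro (Gg) × Kira (Gg), whose cross gives 1/4 GG : 1/2 Gg : 1/4 gg; conditioning on being clear, Julia is GG with probability 1/3, Gg with probability 2/3.
Ravi is a clear offspring of Hiro (Gg) × Kira (Gg), whose cross gives 1/4 GG : 1/2 Gg : 1/4 gg; conditioning on being clear, Ravi is GG with probability 1/3, Gg with probability 2/3.
Summing over parental genotype combinations, P(offspring is affected) = 4/9·1/4 = 1/9.

1/9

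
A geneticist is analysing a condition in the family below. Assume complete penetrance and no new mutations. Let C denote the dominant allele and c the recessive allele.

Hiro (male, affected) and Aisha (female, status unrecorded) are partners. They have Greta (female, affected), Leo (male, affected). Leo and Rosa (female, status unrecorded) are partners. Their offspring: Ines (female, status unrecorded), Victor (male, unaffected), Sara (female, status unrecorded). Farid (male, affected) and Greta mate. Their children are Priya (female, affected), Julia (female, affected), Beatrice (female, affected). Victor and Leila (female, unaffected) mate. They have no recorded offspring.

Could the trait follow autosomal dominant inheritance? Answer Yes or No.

A consistent assignment under autosomal dominant exists: Hiro CC, Aisha Cc, Greta CC, Leo Cc, Rosa Cc, Farid CC, Ines CC, Victor cc, Sara CC, Leila cc, Priya CC, Julia CC, Beatrice CC.
In this assignment every recorded phenotype matches its genotype and every non-founder's genotype is obtainable from its parents' genotypes, so the pedigree is consistent.

Yes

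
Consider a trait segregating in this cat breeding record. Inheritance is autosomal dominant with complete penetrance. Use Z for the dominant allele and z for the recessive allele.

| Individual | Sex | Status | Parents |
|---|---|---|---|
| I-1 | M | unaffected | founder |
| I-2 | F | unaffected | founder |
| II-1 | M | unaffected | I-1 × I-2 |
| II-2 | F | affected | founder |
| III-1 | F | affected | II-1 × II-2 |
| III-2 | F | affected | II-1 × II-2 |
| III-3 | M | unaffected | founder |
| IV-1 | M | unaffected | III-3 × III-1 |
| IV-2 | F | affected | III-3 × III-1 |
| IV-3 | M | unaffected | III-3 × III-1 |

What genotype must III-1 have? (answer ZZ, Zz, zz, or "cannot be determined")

From phenotype alone, III-1 is ZZ or Zz.
III-1 is affected so carries Z and received z from II-1 (zz), so III-1 is Zz.

Zz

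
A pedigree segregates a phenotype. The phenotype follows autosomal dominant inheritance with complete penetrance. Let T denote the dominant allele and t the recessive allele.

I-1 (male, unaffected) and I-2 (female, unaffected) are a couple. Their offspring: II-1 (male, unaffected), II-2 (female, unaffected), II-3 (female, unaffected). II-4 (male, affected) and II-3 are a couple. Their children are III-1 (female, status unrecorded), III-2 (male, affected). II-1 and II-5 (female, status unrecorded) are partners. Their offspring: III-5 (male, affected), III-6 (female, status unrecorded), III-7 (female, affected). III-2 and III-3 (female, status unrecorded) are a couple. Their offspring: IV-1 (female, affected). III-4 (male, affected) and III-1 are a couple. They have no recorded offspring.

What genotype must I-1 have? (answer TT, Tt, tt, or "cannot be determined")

tt

I-1 is unaffected, so I-1 is tt.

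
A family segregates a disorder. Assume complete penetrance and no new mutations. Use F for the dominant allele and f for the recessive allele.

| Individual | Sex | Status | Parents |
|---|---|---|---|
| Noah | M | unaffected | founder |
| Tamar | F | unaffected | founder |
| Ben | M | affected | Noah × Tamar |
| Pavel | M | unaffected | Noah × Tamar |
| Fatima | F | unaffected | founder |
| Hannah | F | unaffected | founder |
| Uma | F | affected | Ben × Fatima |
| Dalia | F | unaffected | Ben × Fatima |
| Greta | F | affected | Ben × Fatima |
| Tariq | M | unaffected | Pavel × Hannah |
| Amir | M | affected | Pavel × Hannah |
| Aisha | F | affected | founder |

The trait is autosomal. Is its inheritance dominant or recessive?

recessive

Noah and Tamar are both unaffected yet have an affected child Ben. Under dominance, an affected child requires at least one affected parent, so the trait cannot be dominant.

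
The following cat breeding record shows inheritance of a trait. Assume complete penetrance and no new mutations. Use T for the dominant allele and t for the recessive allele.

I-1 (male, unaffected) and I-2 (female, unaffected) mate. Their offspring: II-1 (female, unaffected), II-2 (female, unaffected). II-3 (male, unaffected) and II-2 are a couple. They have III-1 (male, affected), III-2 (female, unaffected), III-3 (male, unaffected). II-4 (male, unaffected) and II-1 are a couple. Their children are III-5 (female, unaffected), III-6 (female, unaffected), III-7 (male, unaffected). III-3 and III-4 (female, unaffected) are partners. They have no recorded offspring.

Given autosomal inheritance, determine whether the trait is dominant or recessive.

recessive

II-3 and II-2 are both unaffected yet have an affected child III-1. Under dominance, an affected child requires at least one affected parent, so the trait cannot be dominant.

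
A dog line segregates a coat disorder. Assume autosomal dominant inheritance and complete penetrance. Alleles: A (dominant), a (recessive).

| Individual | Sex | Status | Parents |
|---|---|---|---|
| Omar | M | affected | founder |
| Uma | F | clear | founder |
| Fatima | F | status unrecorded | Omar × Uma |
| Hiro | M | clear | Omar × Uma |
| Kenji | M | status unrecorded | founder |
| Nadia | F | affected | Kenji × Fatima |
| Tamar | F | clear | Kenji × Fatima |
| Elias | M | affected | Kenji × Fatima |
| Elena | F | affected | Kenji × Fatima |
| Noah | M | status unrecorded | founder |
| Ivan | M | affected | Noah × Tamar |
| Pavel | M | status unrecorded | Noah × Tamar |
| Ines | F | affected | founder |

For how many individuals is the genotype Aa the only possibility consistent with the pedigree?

2

Obligate heterozygotes: Omar is affected so carries A and passed a to Hiro (aa), so Omar is Aa; Ivan is affected so carries A and received a from Tamar (aa), so Ivan is Aa.
Every other individual is either homozygous by phenotype or has at least one consistent homozygous assignment, so the count is 2.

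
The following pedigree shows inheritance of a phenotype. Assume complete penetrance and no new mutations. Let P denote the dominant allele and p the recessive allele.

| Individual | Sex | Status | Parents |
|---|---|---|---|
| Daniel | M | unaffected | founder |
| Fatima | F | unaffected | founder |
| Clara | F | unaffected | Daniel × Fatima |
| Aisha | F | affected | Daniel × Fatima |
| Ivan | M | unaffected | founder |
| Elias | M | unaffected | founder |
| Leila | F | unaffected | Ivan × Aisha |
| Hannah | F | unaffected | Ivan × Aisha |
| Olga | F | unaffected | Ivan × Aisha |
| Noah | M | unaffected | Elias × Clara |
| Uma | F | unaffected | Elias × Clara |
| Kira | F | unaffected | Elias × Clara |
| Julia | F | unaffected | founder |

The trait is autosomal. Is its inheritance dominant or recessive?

recessive

Daniel and Fatima are both unaffected yet have an affected child Aisha. Under dominance, an affected child requires at least one affected parent, so the trait cannot be dominant.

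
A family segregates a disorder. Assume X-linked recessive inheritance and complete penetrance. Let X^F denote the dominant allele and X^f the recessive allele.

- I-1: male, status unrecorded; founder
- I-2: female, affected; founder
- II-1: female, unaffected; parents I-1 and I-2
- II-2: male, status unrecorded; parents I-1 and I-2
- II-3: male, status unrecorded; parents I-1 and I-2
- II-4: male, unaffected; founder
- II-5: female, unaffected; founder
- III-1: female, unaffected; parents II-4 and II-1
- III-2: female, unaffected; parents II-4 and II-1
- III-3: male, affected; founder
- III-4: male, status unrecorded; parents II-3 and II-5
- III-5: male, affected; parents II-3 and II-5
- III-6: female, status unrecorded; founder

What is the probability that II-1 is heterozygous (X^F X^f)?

II-1 is unaffected so carries F and received f from I-2 (X^f X^f), so II-1 is X^F X^f, giving P(X^F X^f) = 1.

1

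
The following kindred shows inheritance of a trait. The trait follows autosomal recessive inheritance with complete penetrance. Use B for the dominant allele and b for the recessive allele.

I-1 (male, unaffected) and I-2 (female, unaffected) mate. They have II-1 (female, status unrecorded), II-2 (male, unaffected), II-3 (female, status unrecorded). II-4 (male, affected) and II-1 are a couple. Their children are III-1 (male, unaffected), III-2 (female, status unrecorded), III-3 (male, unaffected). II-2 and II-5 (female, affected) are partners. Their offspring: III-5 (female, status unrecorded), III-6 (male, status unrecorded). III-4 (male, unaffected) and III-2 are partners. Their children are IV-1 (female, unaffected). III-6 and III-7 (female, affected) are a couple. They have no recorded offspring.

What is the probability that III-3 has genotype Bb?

III-3 is unaffected so carries B and received b from II-4 (bb), so III-3 is Bb, giving P(Bb) = 1.

1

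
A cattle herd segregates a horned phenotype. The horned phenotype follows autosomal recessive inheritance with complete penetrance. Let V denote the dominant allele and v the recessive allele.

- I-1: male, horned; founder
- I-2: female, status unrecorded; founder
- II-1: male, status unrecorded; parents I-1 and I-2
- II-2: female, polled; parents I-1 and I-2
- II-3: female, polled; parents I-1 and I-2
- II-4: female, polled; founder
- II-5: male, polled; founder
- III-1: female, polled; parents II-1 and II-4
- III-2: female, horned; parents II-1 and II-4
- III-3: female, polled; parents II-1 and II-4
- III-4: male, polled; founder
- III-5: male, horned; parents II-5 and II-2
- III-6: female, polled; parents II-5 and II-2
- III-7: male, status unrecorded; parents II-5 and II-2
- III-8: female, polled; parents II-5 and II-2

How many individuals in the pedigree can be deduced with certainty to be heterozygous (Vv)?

Obligate heterozygotes: II-2 is polled so carries V and received v from I-1 (vv), so II-2 is Vv; II-3 is polled so carries V and received v from I-1 (vv), so II-3 is Vv; II-4 is polled so carries V and passed v to III-2 (vv), so II-4 is Vv; II-5 is polled so carries V and passed v to III-5 (vv), so II-5 is Vv.
Every other individual is either homozygous by phenotype or has at least one consistent homozygous assignment, so the count is 4.

4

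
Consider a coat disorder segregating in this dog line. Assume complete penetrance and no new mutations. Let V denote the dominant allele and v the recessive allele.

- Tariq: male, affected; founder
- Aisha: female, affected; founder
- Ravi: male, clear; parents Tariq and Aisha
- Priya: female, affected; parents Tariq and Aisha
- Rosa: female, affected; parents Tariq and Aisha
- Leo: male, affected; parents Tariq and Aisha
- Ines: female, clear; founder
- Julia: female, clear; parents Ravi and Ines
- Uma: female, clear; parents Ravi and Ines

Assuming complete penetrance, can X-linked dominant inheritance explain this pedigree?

A consistent assignment under X-linked dominant exists: Tariq X^V Y, Aisha X^V X^v, Ravi X^v Y, Priya X^V X^V, Rosa X^V X^V, Leo X^V Y, Ines X^v X^v, Julia X^v X^v, Uma X^v X^v.
In this assignment every recorded phenotype matches its genotype and every non-founder's genotype is obtainable from its parents' genotypes, so the pedigree is consistent.

Yes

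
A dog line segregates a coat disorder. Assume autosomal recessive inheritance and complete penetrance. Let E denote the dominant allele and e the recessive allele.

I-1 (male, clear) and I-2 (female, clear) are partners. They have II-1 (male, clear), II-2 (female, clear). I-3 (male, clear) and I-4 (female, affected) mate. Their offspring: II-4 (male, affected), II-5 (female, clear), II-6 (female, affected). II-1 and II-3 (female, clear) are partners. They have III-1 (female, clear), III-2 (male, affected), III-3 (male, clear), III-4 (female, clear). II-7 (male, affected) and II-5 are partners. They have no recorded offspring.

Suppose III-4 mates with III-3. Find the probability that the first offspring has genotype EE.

4/9

II-1 is clear so carries E and passed e to III-2 (ee), so II-1 is Ee.
II-3 is clear so carries E and passed e to III-2 (ee), so II-3 is Ee.
III-4 is a clear offspring of II-1 (Ee) × II-3 (Ee), whose cross gives 1/4 EE : 1/2 Ee : 1/4 ee; conditioning on being clear, III-4 is EE with probability 1/3, Ee with probability 2/3.
III-3 is a clear offspring of II-1 (Ee) × II-3 (Ee), whose cross gives 1/4 EE : 1/2 Ee : 1/4 ee; conditioning on being clear, III-3 is EE with probability 1/3, Ee with probability 2/3.
Summing over parental genotype combinations, P(offspring has genotype EE) = 1/9·1 + 2/9·1/2 + 2/9·1/2 + 4/9·1/4 = 4/9.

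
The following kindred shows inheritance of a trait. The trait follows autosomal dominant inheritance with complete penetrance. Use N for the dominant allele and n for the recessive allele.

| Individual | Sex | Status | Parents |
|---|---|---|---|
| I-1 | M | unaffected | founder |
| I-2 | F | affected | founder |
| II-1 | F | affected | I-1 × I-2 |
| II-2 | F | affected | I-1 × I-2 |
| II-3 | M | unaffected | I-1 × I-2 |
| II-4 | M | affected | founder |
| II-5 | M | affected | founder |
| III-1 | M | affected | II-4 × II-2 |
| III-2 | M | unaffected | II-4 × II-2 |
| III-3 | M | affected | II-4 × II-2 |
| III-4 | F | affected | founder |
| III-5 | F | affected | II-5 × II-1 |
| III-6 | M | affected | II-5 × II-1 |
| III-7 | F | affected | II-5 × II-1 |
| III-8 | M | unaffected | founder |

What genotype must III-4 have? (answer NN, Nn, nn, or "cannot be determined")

cannot be determined

III-4's phenotype allows NN or Nn, and no parent or child forces a single allele at both positions; consistent genotype assignments exist with III-4 as NN or Nn.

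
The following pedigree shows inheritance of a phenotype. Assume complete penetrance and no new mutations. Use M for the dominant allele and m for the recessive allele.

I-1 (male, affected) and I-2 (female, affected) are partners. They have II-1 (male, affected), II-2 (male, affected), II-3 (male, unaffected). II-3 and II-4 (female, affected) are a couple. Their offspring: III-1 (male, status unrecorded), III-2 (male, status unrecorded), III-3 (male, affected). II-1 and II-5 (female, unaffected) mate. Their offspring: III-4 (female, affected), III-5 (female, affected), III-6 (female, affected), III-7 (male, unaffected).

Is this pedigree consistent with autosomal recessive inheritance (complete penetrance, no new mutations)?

No

Under autosomal recessive, II-3 (unaffected, male) cannot arise from I-1 (affected) × I-2 (affected).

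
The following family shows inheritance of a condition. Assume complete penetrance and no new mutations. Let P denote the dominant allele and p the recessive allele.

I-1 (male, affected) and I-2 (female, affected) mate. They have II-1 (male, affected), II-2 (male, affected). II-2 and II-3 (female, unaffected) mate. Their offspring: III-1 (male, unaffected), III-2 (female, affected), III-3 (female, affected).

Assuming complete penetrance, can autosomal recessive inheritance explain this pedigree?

A consistent assignment under autosomal recessive exists: I-1 pp, I-2 pp, II-1 pp, II-2 pp, II-3 Pp, III-1 Pp, III-2 pp, III-3 pp.
In this assignment every recorded phenotype matches its genotype and every non-founder's genotype is obtainable from its parents' genotypes, so the pedigree is consistent.

Yes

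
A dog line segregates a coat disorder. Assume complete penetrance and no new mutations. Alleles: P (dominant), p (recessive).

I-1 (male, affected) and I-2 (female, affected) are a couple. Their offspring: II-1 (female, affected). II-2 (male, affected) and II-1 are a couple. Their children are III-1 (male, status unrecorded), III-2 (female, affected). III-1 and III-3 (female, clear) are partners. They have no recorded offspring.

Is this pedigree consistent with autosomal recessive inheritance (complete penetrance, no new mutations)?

Yes

A consistent assignment under autosomal recessive exists: I-1 pp, I-2 pp, II-1 pp, II-2 pp, III-1 pp, III-2 pp, III-3 PP.
In this assignment every recorded phenotype matches its genotype and every non-founder's genotype is obtainable from its parents' genotypes, so the pedigree is consistent.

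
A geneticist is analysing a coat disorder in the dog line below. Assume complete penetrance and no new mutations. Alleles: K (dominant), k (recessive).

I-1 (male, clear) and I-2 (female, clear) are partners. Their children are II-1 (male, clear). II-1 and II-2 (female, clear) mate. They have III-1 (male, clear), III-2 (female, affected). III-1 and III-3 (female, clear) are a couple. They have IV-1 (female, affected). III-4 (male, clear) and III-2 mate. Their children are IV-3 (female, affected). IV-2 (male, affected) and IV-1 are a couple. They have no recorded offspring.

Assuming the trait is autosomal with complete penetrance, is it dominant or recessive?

recessive

II-1 and II-2 are both clear yet have an affected child III-2. Under dominance, an affected child requires at least one affected parent, so the trait cannot be dominant.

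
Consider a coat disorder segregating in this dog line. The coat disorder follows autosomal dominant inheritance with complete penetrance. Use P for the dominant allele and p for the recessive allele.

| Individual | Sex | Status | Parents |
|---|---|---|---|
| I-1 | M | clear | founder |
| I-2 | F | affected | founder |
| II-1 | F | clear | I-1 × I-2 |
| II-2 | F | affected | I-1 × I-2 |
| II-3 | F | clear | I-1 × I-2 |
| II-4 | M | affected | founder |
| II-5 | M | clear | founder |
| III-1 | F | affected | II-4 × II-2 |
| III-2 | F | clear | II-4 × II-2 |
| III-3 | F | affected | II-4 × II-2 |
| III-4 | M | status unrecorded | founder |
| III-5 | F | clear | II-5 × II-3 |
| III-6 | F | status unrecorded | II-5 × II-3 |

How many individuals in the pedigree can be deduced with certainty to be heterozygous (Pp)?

3

Obligate heterozygotes: I-2 is affected so carries P and passed p to II-1 (pp), so I-2 is Pp; II-2 is affected so carries P and received p from I-1 (pp), so II-2 is Pp; II-4 is affected so carries P and passed p to III-2 (pp), so II-4 is Pp.
Every other individual is either homozygous by phenotype or has at least one consistent homozygous assignment, so the count is 3.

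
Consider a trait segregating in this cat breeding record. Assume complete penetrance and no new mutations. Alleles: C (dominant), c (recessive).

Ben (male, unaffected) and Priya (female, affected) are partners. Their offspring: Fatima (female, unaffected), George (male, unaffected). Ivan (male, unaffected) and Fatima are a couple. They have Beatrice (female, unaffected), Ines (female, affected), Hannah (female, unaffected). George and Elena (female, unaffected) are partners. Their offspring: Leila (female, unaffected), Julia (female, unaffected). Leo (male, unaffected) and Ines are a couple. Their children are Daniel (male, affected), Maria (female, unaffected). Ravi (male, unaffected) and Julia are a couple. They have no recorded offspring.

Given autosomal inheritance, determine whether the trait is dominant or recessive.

Ivan and Fatima are both unaffected yet have an affected child Ines. Under dominance, an affected child requires at least one affected parent, so the trait cannot be dominant.

recessive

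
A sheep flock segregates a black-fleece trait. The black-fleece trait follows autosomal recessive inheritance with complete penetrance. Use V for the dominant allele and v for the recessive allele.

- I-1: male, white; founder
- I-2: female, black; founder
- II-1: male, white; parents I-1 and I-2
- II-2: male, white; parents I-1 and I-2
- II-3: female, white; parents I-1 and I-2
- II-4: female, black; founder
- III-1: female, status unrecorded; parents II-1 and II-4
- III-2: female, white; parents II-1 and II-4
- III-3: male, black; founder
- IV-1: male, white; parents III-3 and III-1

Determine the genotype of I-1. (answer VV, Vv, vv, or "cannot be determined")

cannot be determined

I-1's phenotype allows VV or Vv, and no parent or child forces a single allele at both positions; consistent genotype assignments exist with I-1 as VV or Vv.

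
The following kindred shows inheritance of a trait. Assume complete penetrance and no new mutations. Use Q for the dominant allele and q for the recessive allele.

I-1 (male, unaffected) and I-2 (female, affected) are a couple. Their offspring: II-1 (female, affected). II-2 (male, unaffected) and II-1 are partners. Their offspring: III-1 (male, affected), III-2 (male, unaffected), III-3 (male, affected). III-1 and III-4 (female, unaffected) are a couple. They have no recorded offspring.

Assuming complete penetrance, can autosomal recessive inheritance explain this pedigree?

A consistent assignment under autosomal recessive exists: I-1 Qq, I-2 qq, II-1 qq, II-2 Qq, III-1 qq, III-2 Qq, III-3 qq, III-4 QQ.
In this assignment every recorded phenotype matches its genotype and every non-founder's genotype is obtainable from its parents' genotypes, so the pedigree is consistent.

Yes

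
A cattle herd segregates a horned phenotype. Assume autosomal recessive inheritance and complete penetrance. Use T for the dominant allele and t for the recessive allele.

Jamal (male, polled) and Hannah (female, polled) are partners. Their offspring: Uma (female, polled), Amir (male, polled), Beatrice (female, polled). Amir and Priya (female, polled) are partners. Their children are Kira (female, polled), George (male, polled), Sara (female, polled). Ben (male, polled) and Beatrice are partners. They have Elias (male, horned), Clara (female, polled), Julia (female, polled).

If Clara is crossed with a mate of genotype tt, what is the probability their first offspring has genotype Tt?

Ben is polled so carries T and passed t to Elias (tt), so Ben is Tt.
Beatrice is polled so carries T and passed t to Elias (tt), so Beatrice is Tt.
Clara is a polled offspring of Ben (Tt) × Beatrice (Tt), whose cross gives 1/4 TT : 1/2 Tt : 1/4 tt; conditioning on being polled, Clara is TT with probability 1/3, Tt with probability 2/3.
Summing over parental genotype combinations, P(offspring has genotype Tt) = 1/3·1 + 2/3·1/2 = 2/3.

2/3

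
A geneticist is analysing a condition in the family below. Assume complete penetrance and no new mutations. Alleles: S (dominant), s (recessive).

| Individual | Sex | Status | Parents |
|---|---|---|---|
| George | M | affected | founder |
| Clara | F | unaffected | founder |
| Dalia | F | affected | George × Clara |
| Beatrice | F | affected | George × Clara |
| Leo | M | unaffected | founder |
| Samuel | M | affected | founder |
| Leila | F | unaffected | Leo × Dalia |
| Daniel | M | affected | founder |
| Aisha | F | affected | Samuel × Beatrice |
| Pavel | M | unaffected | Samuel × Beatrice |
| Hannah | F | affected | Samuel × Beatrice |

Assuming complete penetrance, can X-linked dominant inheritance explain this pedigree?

Yes

A consistent assignment under X-linked dominant exists: George X^S Y, Clara X^s X^s, Dalia X^S X^s, Beatrice X^S X^s, Leo X^s Y, Samuel X^S Y, Leila X^s X^s, Daniel X^S Y, Aisha X^S X^S, Pavel X^s Y, Hannah X^S X^S.
In this assignment every recorded phenotype matches its genotype and every non-founder's genotype is obtainable from its parents' genotypes, so the pedigree is consistent.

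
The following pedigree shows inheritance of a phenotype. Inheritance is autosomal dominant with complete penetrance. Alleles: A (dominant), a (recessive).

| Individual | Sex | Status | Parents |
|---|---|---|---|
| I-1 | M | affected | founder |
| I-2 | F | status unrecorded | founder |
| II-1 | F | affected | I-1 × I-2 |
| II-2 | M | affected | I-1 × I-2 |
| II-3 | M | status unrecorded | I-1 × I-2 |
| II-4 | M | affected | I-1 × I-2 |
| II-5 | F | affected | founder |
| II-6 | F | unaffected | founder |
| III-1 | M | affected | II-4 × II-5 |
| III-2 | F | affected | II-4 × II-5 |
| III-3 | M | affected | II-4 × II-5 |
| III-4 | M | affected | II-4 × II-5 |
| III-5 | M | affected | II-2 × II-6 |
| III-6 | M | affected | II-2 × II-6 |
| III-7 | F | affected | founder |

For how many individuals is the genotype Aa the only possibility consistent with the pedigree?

Obligate heterozygotes: III-5 is affected so carries A and received a from II-6 (aa), so III-5 is Aa; III-6 is affected so carries A and received a from II-6 (aa), so III-6 is Aa.
Every other individual is either homozygous by phenotype or has at least one consistent homozygous assignment, so the count is 2.

2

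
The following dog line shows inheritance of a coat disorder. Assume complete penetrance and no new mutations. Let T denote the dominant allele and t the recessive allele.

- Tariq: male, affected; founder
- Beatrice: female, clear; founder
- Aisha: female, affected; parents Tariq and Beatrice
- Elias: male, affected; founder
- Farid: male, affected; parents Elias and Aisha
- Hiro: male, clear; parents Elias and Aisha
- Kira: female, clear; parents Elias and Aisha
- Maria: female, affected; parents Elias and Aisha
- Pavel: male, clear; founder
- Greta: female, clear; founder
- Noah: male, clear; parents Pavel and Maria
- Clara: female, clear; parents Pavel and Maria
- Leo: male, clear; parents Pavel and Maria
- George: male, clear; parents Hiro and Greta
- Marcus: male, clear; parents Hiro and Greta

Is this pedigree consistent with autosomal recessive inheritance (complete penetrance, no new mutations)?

No

Under autosomal recessive, Hiro (clear, male) cannot arise from Elias (affected) × Aisha (affected).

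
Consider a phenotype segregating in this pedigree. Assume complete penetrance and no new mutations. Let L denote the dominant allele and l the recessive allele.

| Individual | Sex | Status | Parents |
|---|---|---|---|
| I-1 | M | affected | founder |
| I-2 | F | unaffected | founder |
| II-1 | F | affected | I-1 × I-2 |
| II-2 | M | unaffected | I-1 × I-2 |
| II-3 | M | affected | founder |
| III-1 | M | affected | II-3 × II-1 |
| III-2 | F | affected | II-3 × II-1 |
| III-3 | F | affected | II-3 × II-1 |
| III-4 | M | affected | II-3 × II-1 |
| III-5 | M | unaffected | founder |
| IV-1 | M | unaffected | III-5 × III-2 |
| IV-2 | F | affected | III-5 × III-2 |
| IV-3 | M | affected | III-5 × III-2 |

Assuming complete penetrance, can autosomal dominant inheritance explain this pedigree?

Yes

A consistent assignment under autosomal dominant exists: I-1 Ll, I-2 ll, II-1 Ll, II-2 ll, II-3 LL, III-1 LL, III-2 Ll, III-3 LL, III-4 LL, III-5 ll, IV-1 ll, IV-2 Ll, IV-3 Ll.
In this assignment every recorded phenotype matches its genotype and every non-founder's genotype is obtainable from its parents' genotypes, so the pedigree is consistent.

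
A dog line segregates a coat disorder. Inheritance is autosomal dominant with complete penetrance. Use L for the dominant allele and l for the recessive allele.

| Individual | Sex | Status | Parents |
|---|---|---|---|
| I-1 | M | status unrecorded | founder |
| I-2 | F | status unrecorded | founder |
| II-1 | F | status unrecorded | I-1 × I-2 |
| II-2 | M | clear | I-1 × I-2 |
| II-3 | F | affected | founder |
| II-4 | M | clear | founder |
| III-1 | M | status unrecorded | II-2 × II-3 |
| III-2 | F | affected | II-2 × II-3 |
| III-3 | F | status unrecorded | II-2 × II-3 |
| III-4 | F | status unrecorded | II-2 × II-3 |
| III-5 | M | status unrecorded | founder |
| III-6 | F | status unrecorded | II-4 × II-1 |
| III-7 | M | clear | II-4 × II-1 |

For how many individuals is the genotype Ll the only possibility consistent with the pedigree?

Obligate heterozygotes: III-2 is affected so carries L and received l from II-2 (ll), so III-2 is Ll.
Every other individual is either homozygous by phenotype or has at least one consistent homozygous assignment, so the count is 1.

1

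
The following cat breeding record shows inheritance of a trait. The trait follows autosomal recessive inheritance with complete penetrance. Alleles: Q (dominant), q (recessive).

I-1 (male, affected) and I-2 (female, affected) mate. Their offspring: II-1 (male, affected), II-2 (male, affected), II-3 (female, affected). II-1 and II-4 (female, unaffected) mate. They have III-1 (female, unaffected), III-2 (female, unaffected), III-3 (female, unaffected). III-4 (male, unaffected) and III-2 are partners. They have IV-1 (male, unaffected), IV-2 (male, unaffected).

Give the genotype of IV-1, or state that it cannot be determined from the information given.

cannot be determined

IV-1's phenotype allows QQ or Qq, and no parent or child forces a single allele at both positions; consistent genotype assignments exist with IV-1 as QQ or Qq.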